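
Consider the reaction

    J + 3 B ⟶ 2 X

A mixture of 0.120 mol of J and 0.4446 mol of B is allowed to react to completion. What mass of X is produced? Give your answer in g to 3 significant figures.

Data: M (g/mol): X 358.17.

86.0 g

n(J) = 0.1200 mol
n(B) = 0.4446 mol
n/ν → J: 0.1200, B: 0.1482; J is limiting.
n(X) = (2/1) × 0.1200 = 0.2400 mol
mass = 0.2400 × 358.17 = 85.96 g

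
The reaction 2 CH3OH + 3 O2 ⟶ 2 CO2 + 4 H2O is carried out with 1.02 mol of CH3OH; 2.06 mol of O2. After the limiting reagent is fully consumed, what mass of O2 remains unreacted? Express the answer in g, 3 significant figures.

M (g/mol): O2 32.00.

17.0 g

n(CH3OH) = 1.020 mol
n(O2) = 2.060 mol
n/ν for CH3OH = 1.020/2 = 0.5100
n/ν for O2 = 2.060/3 = 0.6867
Smallest n/ν is CH3OH → limiting reagent.
O2 consumed = (3/2) × 1.020 = 1.530 mol
O2 remaining = 2.060 − 1.530 = 0.5300 mol
mass = 0.5300 × 32.00 = 16.96 g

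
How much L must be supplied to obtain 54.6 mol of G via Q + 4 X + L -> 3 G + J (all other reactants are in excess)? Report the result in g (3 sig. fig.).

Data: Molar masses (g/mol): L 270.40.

n(G) = 54.60 mol
n(L) = (1/3) × 54.60 = 18.20 mol
mass = 18.20 × 270.40 = 4921 g

4920 g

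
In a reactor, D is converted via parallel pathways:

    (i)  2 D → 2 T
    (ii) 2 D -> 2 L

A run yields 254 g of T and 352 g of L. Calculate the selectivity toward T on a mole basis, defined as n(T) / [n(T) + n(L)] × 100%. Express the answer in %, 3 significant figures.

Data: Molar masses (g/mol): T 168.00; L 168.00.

41.9 %

n(T) = 254 / 168.00 = 1.512 mol
n(L) = 352 / 168.00 = 2.095 mol
selectivity = 1.512/(1.512+2.095) × 100 = 41.92 %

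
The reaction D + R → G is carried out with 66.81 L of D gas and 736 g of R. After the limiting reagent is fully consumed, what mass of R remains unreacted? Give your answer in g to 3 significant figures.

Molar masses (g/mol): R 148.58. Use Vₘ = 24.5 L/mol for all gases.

331 g

n(D) = 66.81 / 24.5 = 2.727 mol
n(R) = 736.0 / 148.58 = 4.954 mol
n/ν → D: 2.727, R: 4.954; D is limiting.
R consumed = (1/1) × 2.727 = 2.727 mol
R remaining = 4.954 − 2.727 = 2.227 mol
mass = 2.227 × 148.58 = 330.9 g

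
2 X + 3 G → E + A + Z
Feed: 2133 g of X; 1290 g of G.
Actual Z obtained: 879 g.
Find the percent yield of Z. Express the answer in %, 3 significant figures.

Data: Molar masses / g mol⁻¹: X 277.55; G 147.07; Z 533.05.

56.4 %

n(X) = 2133 / 277.55 = 7.685 mol
n(G) = 1290 / 147.07 = 8.771 mol
n/ν → X: 3.843, G: 2.924; G is limiting.
theoretical n(Z) = (1/3) × 8.771 = 2.924 mol → 1559 g
% yield = 879 / 1559 × 100 = 56.38 %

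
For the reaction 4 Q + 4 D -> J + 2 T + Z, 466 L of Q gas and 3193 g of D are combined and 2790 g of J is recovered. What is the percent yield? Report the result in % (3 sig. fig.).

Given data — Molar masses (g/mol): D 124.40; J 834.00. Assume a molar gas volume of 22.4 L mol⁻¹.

n(Q) = 466.0 / 22.4 = 20.80 mol
n(D) = 3193 / 124.40 = 25.67 mol
n/ν for Q = 20.80/4 = 5.200
n/ν for D = 25.67/4 = 6.418
Smallest n/ν is Q → limiting reagent.
theoretical n(J) = (1/4) × 20.80 = 5.200 mol → 4337 g
% yield = 2790 / 4337 × 100 = 64.33 %

64.3 %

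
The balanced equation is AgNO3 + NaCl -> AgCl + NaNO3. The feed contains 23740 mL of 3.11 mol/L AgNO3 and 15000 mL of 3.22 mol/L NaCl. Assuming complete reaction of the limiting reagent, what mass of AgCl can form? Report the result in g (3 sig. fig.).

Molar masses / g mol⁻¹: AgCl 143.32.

6920 g

n(AgNO3) = 3.11 × 23740/1000 = 73.83 mol
n(NaCl) = 3.22 × 15000/1000 = 48.30 mol
n/ν for AgNO3 = 73.83/1 = 73.83
n/ν for NaCl = 48.30/1 = 48.30
Smallest n/ν is NaCl → limiting reagent.
n(AgCl) = (1/1) × 48.30 = 48.30 mol
mass = 48.30 × 143.32 = 6922 g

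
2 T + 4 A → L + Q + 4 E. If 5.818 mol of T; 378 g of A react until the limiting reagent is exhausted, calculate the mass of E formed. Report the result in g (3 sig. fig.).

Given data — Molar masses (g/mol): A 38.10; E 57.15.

n(T) = 5.818 mol
n(A) = 378.0 / 38.10 = 9.921 mol
n/ν for T = 5.818/2 = 2.909
n/ν for A = 9.921/4 = 2.480
Smallest n/ν is A → limiting reagent.
n(E) = (4/4) × 9.921 = 9.921 mol
mass = 9.921 × 57.15 = 567.0 g

567 g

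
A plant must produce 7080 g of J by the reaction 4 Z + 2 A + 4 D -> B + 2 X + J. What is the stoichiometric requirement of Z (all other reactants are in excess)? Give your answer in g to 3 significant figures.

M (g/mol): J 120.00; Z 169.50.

40000 g

n(J) = 7080 / 120.00 = 59.00 mol
n(Z) = (4/1) × 59.00 = 236.0 mol
mass = 236.0 × 169.50 = 40000 g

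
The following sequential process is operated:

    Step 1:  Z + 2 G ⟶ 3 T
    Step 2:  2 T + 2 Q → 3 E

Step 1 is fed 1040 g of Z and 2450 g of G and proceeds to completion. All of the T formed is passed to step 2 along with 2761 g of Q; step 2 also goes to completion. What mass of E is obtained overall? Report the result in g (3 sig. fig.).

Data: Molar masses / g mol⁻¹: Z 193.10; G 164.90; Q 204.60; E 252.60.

5110 g

Step 1:
n(Z) = 1040 / 193.10 = 5.386 mol
n(G) = 2450 / 164.90 = 14.86 mol
n/ν for Z = 5.386/1 = 5.386
n/ν for G = 14.86/2 = 7.430
Smallest n/ν is Z → limiting reagent.
n(T) produced = (3/1) × 5.386 = 16.16 mol
Step 2:
n(T) available = 16.16 mol
n(Q) = 2761 / 204.60 = 13.49 mol
n/ν for T = 16.16/2 = 8.080
n/ν for Q = 13.49/2 = 6.745
Smallest n/ν is Q → limiting reagent.
n(E) = (3/2) × 13.49 = 20.24 mol
mass = 20.24 × 252.60 = 5113 g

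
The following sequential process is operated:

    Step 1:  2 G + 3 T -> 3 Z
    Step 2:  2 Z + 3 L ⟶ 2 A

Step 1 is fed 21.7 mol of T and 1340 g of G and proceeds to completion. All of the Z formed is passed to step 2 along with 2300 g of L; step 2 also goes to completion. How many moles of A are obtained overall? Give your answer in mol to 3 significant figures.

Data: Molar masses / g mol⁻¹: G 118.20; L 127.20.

Step 1:
n(T) = 21.70 mol
n(G) = 1340 / 118.20 = 11.34 mol
n/ν for T = 21.70/3 = 7.233
n/ν for G = 11.34/2 = 5.670
Smallest n/ν is G → limiting reagent.
n(Z) produced = (3/2) × 11.34 = 17.01 mol
Step 2:
n(Z) available = 17.01 mol
n(L) = 2300 / 127.20 = 18.08 mol
n/ν for Z = 17.01/2 = 8.505
n/ν for L = 18.08/3 = 6.027
Smallest n/ν is L → limiting reagent.
n(A) = (2/3) × 18.08 = 12.05 mol

12.1 mol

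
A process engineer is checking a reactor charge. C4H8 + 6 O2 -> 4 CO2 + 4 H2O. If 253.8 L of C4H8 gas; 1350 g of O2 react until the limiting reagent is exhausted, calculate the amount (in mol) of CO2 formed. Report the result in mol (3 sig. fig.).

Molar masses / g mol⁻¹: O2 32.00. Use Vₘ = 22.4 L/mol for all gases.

n(C4H8) = 253.8 / 22.4 = 11.33 mol
n(O2) = 1350 / 32.00 = 42.19 mol
n/ν for C4H8 = 11.33/1 = 11.33
n/ν for O2 = 42.19/6 = 7.032
Smallest n/ν is O2 → limiting reagent.
n(CO2) = (4/6) × 42.19 = 28.13 mol

28.1 mol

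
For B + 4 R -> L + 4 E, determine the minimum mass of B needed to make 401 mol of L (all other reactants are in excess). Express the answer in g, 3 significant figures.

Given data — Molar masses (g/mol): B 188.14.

n(L) = 401.0 mol
n(B) = (1/1) × 401.0 = 401.0 mol
mass = 401.0 × 188.14 = 75440 g

75400 g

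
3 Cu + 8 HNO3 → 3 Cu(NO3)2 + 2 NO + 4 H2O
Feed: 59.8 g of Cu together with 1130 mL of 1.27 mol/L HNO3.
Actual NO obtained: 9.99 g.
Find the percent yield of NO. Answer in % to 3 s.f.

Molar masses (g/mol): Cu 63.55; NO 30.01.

n(Cu) = 59.80 / 63.55 = 0.9410 mol
n(HNO3) = 1.27 × 1130/1000 = 1.435 mol
n/ν for Cu = 0.9410/3 = 0.3137
n/ν for HNO3 = 1.435/8 = 0.1794
Smallest n/ν is HNO3 → limiting reagent.
theoretical n(NO) = (2/8) × 1.435 = 0.3588 mol → 10.77 g
% yield = 9.99 / 10.77 × 100 = 92.76 %

92.8 %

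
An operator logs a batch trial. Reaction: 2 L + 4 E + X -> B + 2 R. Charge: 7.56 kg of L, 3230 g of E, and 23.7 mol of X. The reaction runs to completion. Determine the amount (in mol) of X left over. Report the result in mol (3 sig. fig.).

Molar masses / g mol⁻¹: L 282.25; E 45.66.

n(L) = 7.560×1000 / 282.25 = 26.78 mol
n(E) = 3230 / 45.66 = 70.74 mol
n(X) = 23.70 mol
n/ν for L = 26.78/2 = 13.39
n/ν for E = 70.74/4 = 17.69
n/ν for X = 23.70/1 = 23.70
Smallest n/ν is L → limiting reagent.
X consumed = (1/2) × 26.78 = 13.39 mol
X remaining = 23.70 − 13.39 = 10.31 mol

10.3 mol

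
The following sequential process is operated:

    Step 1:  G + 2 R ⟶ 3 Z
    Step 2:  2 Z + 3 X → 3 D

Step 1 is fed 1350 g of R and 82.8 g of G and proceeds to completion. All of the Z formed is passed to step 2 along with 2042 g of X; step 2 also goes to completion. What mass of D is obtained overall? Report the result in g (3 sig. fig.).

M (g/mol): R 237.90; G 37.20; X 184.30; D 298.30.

2990 g

Step 1:
n(R) = 1350 / 237.90 = 5.675 mol
n(G) = 82.80 / 37.20 = 2.226 mol
n/ν for R = 5.675/2 = 2.838
n/ν for G = 2.226/1 = 2.226
Smallest n/ν is G → limiting reagent.
n(Z) produced = (3/1) × 2.226 = 6.678 mol
Step 2:
n(Z) available = 6.678 mol
n(X) = 2042 / 184.30 = 11.08 mol
n/ν for Z = 6.678/2 = 3.339
n/ν for X = 11.08/3 = 3.693
Smallest n/ν is Z → limiting reagent.
n(D) = (3/2) × 6.678 = 10.02 mol
mass = 10.02 × 298.30 = 2989 g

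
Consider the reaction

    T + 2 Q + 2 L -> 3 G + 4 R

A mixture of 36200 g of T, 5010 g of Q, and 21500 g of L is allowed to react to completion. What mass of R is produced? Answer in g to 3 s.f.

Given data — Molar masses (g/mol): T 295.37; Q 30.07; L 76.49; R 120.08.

n(T) = 36200 / 295.37 = 122.6 mol
n(Q) = 5010 / 30.07 = 166.6 mol
n(L) = 21500 / 76.49 = 281.1 mol
n/ν for T = 122.6/1 = 122.6
n/ν for Q = 166.6/2 = 83.30
n/ν for L = 281.1/2 = 140.6
Smallest n/ν is Q → limiting reagent.
n(R) = (4/2) × 166.6 = 333.2 mol
mass = 333.2 × 120.08 = 40010 g

40000 g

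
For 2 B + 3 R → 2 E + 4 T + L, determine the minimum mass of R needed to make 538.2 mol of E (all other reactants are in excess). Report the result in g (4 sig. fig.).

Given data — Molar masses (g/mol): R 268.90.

217100 g

n(E) = 538.2 mol
n(R) = (3/2) × 538.2 = 807.3 mol
mass = 807.3 × 268.90 = 217100 g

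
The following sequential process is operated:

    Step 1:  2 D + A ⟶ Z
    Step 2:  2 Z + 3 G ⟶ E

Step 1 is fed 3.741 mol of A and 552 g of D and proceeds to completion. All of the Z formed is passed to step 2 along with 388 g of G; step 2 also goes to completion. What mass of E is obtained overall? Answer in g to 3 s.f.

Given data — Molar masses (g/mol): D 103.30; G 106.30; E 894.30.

1090 g

Step 1:
n(A) = 3.741 mol
n(D) = 552.0 / 103.30 = 5.344 mol
n/ν for A = 3.741/1 = 3.741
n/ν for D = 5.344/2 = 2.672
Smallest n/ν is D → limiting reagent.
n(Z) produced = (1/2) × 5.344 = 2.672 mol
Step 2:
n(Z) available = 2.672 mol
n(G) = 388.0 / 106.30 = 3.650 mol
n/ν for Z = 2.672/2 = 1.336
n/ν for G = 3.650/3 = 1.217
Smallest n/ν is G → limiting reagent.
n(E) = (1/3) × 3.650 = 1.217 mol
mass = 1.217 × 894.30 = 1088 g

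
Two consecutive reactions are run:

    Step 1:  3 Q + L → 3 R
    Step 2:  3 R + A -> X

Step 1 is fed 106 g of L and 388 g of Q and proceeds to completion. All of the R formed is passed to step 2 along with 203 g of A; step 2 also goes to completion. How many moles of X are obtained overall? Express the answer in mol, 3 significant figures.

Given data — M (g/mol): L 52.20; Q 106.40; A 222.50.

Step 1:
n(L) = 106.0 / 52.20 = 2.031 mol
n(Q) = 388.0 / 106.40 = 3.647 mol
n/ν for L = 2.031/1 = 2.031
n/ν for Q = 3.647/3 = 1.216
Smallest n/ν is Q → limiting reagent.
n(R) produced = (3/3) × 3.647 = 3.647 mol
Step 2:
n(R) available = 3.647 mol
n(A) = 203.0 / 222.50 = 0.9124 mol
n/ν for R = 3.647/3 = 1.216
n/ν for A = 0.9124/1 = 0.9124
Smallest n/ν is A → limiting reagent.
n(X) = (1/1) × 0.9124 = 0.9124 mol

0.912 mol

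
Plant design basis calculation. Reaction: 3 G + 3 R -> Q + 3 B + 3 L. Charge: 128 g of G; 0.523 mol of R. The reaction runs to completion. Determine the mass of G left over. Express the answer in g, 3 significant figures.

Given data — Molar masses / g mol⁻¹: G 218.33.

13.8 g

n(G) = 128.0 / 218.33 = 0.5863 mol
n(R) = 0.5230 mol
n/ν → G: 0.1954, R: 0.1743; R is limiting.
G consumed = (3/3) × 0.5230 = 0.5230 mol
G remaining = 0.5863 − 0.5230 = 0.06330 mol
mass = 0.06330 × 218.33 = 13.82 g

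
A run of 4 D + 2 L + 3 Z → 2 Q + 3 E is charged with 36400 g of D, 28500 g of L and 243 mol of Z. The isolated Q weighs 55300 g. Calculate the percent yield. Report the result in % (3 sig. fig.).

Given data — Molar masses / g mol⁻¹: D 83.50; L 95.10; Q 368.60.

92.6 %

n(D) = 36400 / 83.50 = 435.9 mol
n(L) = 28500 / 95.10 = 299.7 mol
n(Z) = 243.0 mol
n/ν for D = 435.9/4 = 109.0
n/ν for L = 299.7/2 = 149.9
n/ν for Z = 243.0/3 = 81.00
Smallest n/ν is Z → limiting reagent.
theoretical n(Q) = (2/3) × 243.0 = 162.0 mol → 59710 g
% yield = 55300 / 59710 × 100 = 92.61 %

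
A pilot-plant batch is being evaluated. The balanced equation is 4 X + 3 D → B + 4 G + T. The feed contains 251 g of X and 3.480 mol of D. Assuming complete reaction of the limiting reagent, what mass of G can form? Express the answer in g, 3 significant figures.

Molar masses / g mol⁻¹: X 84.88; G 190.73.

n(X) = 251.0 / 84.88 = 2.957 mol
n(D) = 3.480 mol
n/ν for X = 2.957/4 = 0.7393
n/ν for D = 3.480/3 = 1.160
Smallest n/ν is X → limiting reagent.
n(G) = (4/4) × 2.957 = 2.957 mol
mass = 2.957 × 190.73 = 564.0 g

564 g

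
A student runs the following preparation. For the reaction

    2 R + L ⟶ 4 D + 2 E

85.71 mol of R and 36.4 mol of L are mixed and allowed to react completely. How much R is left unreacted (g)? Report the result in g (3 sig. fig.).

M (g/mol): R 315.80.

4080 g

n(R) = 85.71 mol
n(L) = 36.40 mol
n/ν → R: 42.86, L: 36.40; L is limiting.
R consumed = (2/1) × 36.40 = 72.80 mol
R remaining = 85.71 − 72.80 = 12.91 mol
mass = 12.91 × 315.80 = 4077 g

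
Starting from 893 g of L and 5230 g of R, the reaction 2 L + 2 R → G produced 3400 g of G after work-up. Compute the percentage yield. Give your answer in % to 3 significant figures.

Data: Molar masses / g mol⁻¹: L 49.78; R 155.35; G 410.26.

92.4 %

n(L) = 893.0 / 49.78 = 17.94 mol
n(R) = 5230 / 155.35 = 33.67 mol
n/ν → L: 8.970, R: 16.84; L is limiting.
theoretical n(G) = (1/2) × 17.94 = 8.970 mol → 3680 g
% yield = 3400 / 3680 × 100 = 92.39 %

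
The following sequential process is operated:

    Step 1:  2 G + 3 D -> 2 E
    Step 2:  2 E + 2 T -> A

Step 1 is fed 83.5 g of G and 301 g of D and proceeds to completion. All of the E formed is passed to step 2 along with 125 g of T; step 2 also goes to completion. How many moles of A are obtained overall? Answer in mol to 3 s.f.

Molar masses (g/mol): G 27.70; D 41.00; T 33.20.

1.51 mol

Step 1:
n(G) = 83.50 / 27.70 = 3.014 mol
n(D) = 301.0 / 41.00 = 7.341 mol
n/ν for G = 3.014/2 = 1.507
n/ν for D = 7.341/3 = 2.447
Smallest n/ν is G → limiting reagent.
n(E) produced = (2/2) × 3.014 = 3.014 mol
Step 2:
n(E) available = 3.014 mol
n(T) = 125.0 / 33.20 = 3.765 mol
n/ν for E = 3.014/2 = 1.507
n/ν for T = 3.765/2 = 1.883
Smallest n/ν is E → limiting reagent.
n(A) = (1/2) × 3.014 = 1.507 mol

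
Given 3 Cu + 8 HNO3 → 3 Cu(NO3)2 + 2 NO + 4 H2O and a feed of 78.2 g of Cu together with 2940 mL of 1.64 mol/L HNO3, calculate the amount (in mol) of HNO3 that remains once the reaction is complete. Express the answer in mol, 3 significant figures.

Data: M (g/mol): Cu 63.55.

n(Cu) = 78.20 / 63.55 = 1.231 mol
n(HNO3) = 1.64 × 2940/1000 = 4.822 mol
n/ν for Cu = 1.231/3 = 0.4103
n/ν for HNO3 = 4.822/8 = 0.6028
Smallest n/ν is Cu → limiting reagent.
HNO3 consumed = (8/3) × 1.231 = 3.283 mol
HNO3 remaining = 4.822 − 3.283 = 1.539 mol

1.54 mol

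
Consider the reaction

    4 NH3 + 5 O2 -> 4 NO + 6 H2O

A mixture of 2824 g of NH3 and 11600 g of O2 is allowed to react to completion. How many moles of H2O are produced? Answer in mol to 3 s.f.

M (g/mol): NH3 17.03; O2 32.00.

249 mol

n(NH3) = 2824 / 17.03 = 165.8 mol
n(O2) = 11600 / 32.00 = 362.5 mol
n/ν for NH3 = 165.8/4 = 41.45
n/ν for O2 = 362.5/5 = 72.50
Smallest n/ν is NH3 → limiting reagent.
n(H2O) = (6/4) × 165.8 = 248.7 mol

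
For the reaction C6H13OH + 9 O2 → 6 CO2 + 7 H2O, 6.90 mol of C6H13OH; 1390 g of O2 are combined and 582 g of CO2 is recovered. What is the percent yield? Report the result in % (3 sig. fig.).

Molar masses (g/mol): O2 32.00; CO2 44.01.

n(C6H13OH) = 6.900 mol
n(O2) = 1390 / 32.00 = 43.44 mol
n/ν for C6H13OH = 6.900/1 = 6.900
n/ν for O2 = 43.44/9 = 4.827
Smallest n/ν is O2 → limiting reagent.
theoretical n(CO2) = (6/9) × 43.44 = 28.96 mol → 1275 g
% yield = 582 / 1275 × 100 = 45.65 %

45.7 %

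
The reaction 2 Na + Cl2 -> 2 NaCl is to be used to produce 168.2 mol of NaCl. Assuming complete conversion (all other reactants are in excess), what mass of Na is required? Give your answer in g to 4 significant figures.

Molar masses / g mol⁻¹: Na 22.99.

3867 g

n(NaCl) = 168.2 mol
n(Na) = (2/2) × 168.2 = 168.2 mol
mass = 168.2 × 22.99 = 3867 g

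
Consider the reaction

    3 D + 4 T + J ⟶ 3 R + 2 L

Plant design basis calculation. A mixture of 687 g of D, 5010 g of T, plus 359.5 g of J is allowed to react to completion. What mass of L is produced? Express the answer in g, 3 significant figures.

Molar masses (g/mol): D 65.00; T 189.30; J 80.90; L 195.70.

n(D) = 687.0 / 65.00 = 10.57 mol
n(T) = 5010 / 189.30 = 26.47 mol
n(J) = 359.5 / 80.90 = 4.444 mol
n/ν → D: 3.523, T: 6.618, J: 4.444; D is limiting.
n(L) = (2/3) × 10.57 = 7.047 mol
mass = 7.047 × 195.70 = 1379 g

1380 g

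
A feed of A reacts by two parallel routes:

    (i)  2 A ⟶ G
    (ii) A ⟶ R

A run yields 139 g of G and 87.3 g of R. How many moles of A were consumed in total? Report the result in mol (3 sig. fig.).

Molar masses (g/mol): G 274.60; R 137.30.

n(G) = 139 / 274.60 = 0.5062 mol
n(R) = 87.3 / 137.30 = 0.6358 mol
n(A) via (i) = (2/1)×0.5062 = 1.012 mol
n(A) via (ii) = (1/1)×0.6358 = 0.6358 mol
total n(A) = 1.012 + 0.6358 = 1.648 mol

1.65 mol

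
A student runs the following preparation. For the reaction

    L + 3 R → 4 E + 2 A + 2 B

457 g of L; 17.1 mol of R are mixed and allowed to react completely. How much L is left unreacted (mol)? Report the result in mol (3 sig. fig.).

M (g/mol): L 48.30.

n(L) = 457.0 / 48.30 = 9.462 mol
n(R) = 17.10 mol
n/ν → L: 9.462, R: 5.700; R is limiting.
L consumed = (1/3) × 17.10 = 5.700 mol
L remaining = 9.462 − 5.700 = 3.762 mol

3.76 mol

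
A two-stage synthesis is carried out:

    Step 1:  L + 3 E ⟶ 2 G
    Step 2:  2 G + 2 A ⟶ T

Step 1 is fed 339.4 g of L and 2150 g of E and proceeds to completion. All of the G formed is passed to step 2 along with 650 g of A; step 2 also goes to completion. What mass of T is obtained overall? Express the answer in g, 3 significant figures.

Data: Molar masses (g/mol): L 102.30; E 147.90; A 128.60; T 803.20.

2030 g

Step 1:
n(L) = 339.4 / 102.30 = 3.318 mol
n(E) = 2150 / 147.90 = 14.54 mol
n/ν for L = 3.318/1 = 3.318
n/ν for E = 14.54/3 = 4.847
Smallest n/ν is L → limiting reagent.
n(G) produced = (2/1) × 3.318 = 6.636 mol
Step 2:
n(G) available = 6.636 mol
n(A) = 650.0 / 128.60 = 5.054 mol
n/ν for G = 6.636/2 = 3.318
n/ν for A = 5.054/2 = 2.527
Smallest n/ν is A → limiting reagent.
n(T) = (1/2) × 5.054 = 2.527 mol
mass = 2.527 × 803.20 = 2030 g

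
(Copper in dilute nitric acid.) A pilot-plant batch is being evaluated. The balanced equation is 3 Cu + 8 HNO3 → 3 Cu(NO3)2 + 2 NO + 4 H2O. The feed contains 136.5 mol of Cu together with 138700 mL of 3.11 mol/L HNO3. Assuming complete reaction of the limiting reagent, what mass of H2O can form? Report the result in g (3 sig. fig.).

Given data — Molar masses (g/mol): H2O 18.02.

n(Cu) = 136.5 mol
n(HNO3) = 3.11 × 138700/1000 = 431.4 mol
n/ν for Cu = 136.5/3 = 45.50
n/ν for HNO3 = 431.4/8 = 53.93
Smallest n/ν is Cu → limiting reagent.
n(H2O) = (4/3) × 136.5 = 182.0 mol
mass = 182.0 × 18.02 = 3280 g

3280 g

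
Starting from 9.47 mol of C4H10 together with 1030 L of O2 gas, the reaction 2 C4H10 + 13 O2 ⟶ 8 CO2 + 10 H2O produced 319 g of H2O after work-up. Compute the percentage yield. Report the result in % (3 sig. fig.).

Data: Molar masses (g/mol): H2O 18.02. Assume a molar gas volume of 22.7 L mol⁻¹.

n(C4H10) = 9.470 mol
n(O2) = 1030 / 22.7 = 45.37 mol
n/ν for C4H10 = 9.470/2 = 4.735
n/ν for O2 = 45.37/13 = 3.490
Smallest n/ν is O2 → limiting reagent.
theoretical n(H2O) = (10/13) × 45.37 = 34.90 mol → 628.9 g
% yield = 319 / 628.9 × 100 = 50.72 %

50.7 %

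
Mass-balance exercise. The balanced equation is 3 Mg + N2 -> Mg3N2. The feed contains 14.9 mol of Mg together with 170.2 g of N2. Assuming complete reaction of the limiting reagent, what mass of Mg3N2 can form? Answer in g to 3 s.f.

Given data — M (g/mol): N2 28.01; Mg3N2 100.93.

501 g

n(Mg) = 14.90 mol
n(N2) = 170.2 / 28.01 = 6.076 mol
n/ν → Mg: 4.967, N2: 6.076; Mg is limiting.
n(Mg3N2) = (1/3) × 14.90 = 4.967 mol
mass = 4.967 × 100.93 = 501.3 g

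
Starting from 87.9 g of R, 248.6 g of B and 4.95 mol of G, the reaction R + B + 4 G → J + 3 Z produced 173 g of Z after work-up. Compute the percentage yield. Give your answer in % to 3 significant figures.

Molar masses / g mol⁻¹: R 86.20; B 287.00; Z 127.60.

52.2 %

n(R) = 87.90 / 86.20 = 1.020 mol
n(B) = 248.6 / 287.00 = 0.8662 mol
n(G) = 4.950 mol
n/ν for R = 1.020/1 = 1.020
n/ν for B = 0.8662/1 = 0.8662
n/ν for G = 4.950/4 = 1.238
Smallest n/ν is B → limiting reagent.
theoretical n(Z) = (3/1) × 0.8662 = 2.599 mol → 331.6 g
% yield = 173 / 331.6 × 100 = 52.17 %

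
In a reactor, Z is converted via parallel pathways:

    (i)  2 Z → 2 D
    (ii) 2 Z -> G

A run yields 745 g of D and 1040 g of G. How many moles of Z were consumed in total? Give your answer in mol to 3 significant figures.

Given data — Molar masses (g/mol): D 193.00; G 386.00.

9.25 mol

n(D) = 745 / 193.00 = 3.860 mol
n(G) = 1040 / 386.00 = 2.694 mol
n(Z) via (i) = (2/2)×3.860 = 3.860 mol
n(Z) via (ii) = (2/1)×2.694 = 5.388 mol
total n(Z) = 3.860 + 5.388 = 9.248 mol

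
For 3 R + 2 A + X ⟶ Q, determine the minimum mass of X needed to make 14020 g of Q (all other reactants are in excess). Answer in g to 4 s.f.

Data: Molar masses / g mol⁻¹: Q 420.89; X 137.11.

n(Q) = 14020 / 420.89 = 33.31 mol
n(X) = (1/1) × 33.31 = 33.31 mol
mass = 33.31 × 137.11 = 4567 g

4567 g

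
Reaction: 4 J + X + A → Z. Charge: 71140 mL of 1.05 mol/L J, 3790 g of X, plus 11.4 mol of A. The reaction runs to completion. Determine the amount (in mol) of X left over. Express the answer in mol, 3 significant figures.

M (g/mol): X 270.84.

2.59 mol

n(J) = 1.05 × 71140/1000 = 74.70 mol
n(X) = 3790 / 270.84 = 13.99 mol
n(A) = 11.40 mol
n/ν → J: 18.68, X: 13.99, A: 11.40; A is limiting.
X consumed = (1/1) × 11.40 = 11.40 mol
X remaining = 13.99 − 11.40 = 2.590 mol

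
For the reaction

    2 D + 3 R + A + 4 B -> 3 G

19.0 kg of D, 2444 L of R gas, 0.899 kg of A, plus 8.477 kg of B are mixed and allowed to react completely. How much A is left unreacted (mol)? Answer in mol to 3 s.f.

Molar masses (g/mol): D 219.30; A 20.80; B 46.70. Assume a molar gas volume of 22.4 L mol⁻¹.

n(D) = 19.00×1000 / 219.30 = 86.64 mol
n(R) = 2444 / 22.4 = 109.1 mol
n(A) = 0.8990×1000 / 20.80 = 43.22 mol
n(B) = 8.477×1000 / 46.70 = 181.5 mol
n/ν for D = 86.64/2 = 43.32
n/ν for R = 109.1/3 = 36.37
n/ν for A = 43.22/1 = 43.22
n/ν for B = 181.5/4 = 45.38
Smallest n/ν is R → limiting reagent.
A consumed = (1/3) × 109.1 = 36.37 mol
A remaining = 43.22 − 36.37 = 6.850 mol

6.85 mol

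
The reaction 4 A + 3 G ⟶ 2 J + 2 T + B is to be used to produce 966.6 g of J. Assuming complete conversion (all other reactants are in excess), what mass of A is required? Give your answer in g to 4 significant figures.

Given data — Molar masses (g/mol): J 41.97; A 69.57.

3204 g

n(J) = 966.6 / 41.97 = 23.03 mol
n(A) = (4/2) × 23.03 = 46.06 mol
mass = 46.06 × 69.57 = 3204 g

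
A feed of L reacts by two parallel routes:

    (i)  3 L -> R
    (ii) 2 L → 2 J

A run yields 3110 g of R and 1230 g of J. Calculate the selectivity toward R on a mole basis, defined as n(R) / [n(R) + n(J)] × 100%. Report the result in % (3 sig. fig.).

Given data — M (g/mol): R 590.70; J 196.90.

n(R) = 3110 / 590.70 = 5.265 mol
n(J) = 1230 / 196.90 = 6.247 mol
selectivity = 5.265/(5.265+6.247) × 100 = 45.73 %

45.7 %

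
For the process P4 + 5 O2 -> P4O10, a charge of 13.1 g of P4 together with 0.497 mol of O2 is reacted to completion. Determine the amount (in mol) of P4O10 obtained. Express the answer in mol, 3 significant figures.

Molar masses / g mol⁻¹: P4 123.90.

0.0994 mol

n(P4) = 13.10 / 123.90 = 0.1057 mol
n(O2) = 0.4970 mol
n/ν for P4 = 0.1057/1 = 0.1057
n/ν for O2 = 0.4970/5 = 0.09940
Smallest n/ν is O2 → limiting reagent.
n(P4O10) = (1/5) × 0.4970 = 0.09940 mol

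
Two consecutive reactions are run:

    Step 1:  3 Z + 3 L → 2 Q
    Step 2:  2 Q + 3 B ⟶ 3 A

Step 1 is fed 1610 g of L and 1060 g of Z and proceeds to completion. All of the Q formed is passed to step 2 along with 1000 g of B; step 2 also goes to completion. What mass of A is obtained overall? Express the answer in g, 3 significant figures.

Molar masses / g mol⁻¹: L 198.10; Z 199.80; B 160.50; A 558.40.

Step 1:
n(L) = 1610 / 198.10 = 8.127 mol
n(Z) = 1060 / 199.80 = 5.305 mol
n/ν → L: 2.709, Z: 1.768; Z is limiting.
n(Q) produced = (2/3) × 5.305 = 3.537 mol
Step 2:
n(Q) available = 3.537 mol
n(B) = 1000 / 160.50 = 6.231 mol
n/ν → Q: 1.769, B: 2.077; Q is limiting.
n(A) = (3/2) × 3.537 = 5.306 mol
mass = 5.306 × 558.40 = 2963 g

2960 g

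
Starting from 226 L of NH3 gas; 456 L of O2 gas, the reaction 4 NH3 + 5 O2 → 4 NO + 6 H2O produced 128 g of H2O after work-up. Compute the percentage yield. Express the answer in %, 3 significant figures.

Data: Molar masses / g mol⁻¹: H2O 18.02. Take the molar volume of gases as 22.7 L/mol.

n(NH3) = 226.0 / 22.7 = 9.956 mol
n(O2) = 456.0 / 22.7 = 20.09 mol
n/ν for NH3 = 9.956/4 = 2.489
n/ν for O2 = 20.09/5 = 4.018
Smallest n/ν is NH3 → limiting reagent.
theoretical n(H2O) = (6/4) × 9.956 = 14.93 mol → 269.0 g
% yield = 128 / 269.0 × 100 = 47.58 %

47.6 %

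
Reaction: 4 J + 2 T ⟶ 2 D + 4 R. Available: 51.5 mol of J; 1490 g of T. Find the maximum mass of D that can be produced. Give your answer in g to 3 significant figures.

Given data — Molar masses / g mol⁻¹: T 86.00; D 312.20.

n(J) = 51.50 mol
n(T) = 1490 / 86.00 = 17.33 mol
n/ν for J = 51.50/4 = 12.88
n/ν for T = 17.33/2 = 8.665
Smallest n/ν is T → limiting reagent.
n(D) = (2/2) × 17.33 = 17.33 mol
mass = 17.33 × 312.20 = 5410 g

5410 g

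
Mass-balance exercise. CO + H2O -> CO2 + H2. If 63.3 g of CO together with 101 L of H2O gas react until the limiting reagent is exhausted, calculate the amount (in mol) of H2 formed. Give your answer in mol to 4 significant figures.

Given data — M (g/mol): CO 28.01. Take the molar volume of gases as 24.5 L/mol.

2.260 mol

n(CO) = 63.30 / 28.01 = 2.260 mol
n(H2O) = 101.0 / 24.5 = 4.122 mol
n/ν → CO: 2.260, H2O: 4.122; CO is limiting.
n(H2) = (1/1) × 2.260 = 2.260 mol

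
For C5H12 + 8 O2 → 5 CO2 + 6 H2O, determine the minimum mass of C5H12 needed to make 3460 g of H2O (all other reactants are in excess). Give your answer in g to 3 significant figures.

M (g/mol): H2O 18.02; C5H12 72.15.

n(H2O) = 3460 / 18.02 = 192.0 mol
n(C5H12) = (1/6) × 192.0 = 32.00 mol
mass = 32.00 × 72.15 = 2309 g

2310 g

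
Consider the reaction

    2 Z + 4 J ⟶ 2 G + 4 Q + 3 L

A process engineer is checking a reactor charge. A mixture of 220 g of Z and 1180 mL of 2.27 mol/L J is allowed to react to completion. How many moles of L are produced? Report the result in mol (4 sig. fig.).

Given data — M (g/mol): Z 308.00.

n(Z) = 220.0 / 308.00 = 0.7143 mol
n(J) = 2.27 × 1180/1000 = 2.679 mol
n/ν for Z = 0.7143/2 = 0.3572
n/ν for J = 2.679/4 = 0.6698
Smallest n/ν is Z → limiting reagent.
n(L) = (3/2) × 0.7143 = 1.071 mol

1.071 mol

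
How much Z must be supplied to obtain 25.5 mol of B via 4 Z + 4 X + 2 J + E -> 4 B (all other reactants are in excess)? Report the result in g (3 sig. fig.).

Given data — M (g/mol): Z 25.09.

640 g

n(B) = 25.50 mol
n(Z) = (4/4) × 25.50 = 25.50 mol
mass = 25.50 × 25.09 = 639.8 g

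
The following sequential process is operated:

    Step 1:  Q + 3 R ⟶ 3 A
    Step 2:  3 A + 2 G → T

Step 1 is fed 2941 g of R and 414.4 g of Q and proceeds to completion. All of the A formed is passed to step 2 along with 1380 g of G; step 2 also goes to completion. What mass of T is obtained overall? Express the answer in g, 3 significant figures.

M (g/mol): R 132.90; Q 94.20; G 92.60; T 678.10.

2980 g

Step 1:
n(R) = 2941 / 132.90 = 22.13 mol
n(Q) = 414.4 / 94.20 = 4.399 mol
n/ν → R: 7.377, Q: 4.399; Q is limiting.
n(A) produced = (3/1) × 4.399 = 13.20 mol
Step 2:
n(A) available = 13.20 mol
n(G) = 1380 / 92.60 = 14.90 mol
n/ν → A: 4.400, G: 7.450; A is limiting.
n(T) = (1/3) × 13.20 = 4.400 mol
mass = 4.400 × 678.10 = 2984 g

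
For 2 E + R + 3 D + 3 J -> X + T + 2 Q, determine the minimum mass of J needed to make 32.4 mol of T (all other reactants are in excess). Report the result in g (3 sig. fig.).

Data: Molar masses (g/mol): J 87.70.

n(T) = 32.40 mol
n(J) = (3/1) × 32.40 = 97.20 mol
mass = 97.20 × 87.70 = 8524 g

8520 g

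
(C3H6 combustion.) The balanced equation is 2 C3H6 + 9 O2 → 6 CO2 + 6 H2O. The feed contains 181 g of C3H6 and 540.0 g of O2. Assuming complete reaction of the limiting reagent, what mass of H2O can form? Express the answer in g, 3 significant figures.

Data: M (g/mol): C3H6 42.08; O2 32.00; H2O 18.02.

203 g

n(C3H6) = 181.0 / 42.08 = 4.301 mol
n(O2) = 540.0 / 32.00 = 16.88 mol
n/ν for C3H6 = 4.301/2 = 2.151
n/ν for O2 = 16.88/9 = 1.876
Smallest n/ν is O2 → limiting reagent.
n(H2O) = (6/9) × 16.88 = 11.25 mol
mass = 11.25 × 18.02 = 202.7 g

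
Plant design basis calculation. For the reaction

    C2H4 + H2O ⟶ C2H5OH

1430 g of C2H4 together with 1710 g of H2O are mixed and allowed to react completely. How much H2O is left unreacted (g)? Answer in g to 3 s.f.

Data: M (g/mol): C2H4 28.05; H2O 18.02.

791 g

n(C2H4) = 1430 / 28.05 = 50.98 mol
n(H2O) = 1710 / 18.02 = 94.89 mol
n/ν → C2H4: 50.98, H2O: 94.89; C2H4 is limiting.
H2O consumed = (1/1) × 50.98 = 50.98 mol
H2O remaining = 94.89 − 50.98 = 43.91 mol
mass = 43.91 × 18.02 = 791.3 g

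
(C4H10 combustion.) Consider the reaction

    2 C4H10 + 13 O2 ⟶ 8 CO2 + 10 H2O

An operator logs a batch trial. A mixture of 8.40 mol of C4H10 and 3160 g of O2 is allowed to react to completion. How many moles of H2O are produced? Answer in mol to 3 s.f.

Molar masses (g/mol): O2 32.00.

42.0 mol

n(C4H10) = 8.400 mol
n(O2) = 3160 / 32.00 = 98.75 mol
n/ν for C4H10 = 8.400/2 = 4.200
n/ν for O2 = 98.75/13 = 7.596
Smallest n/ν is C4H10 → limiting reagent.
n(H2O) = (10/2) × 8.400 = 42.00 mol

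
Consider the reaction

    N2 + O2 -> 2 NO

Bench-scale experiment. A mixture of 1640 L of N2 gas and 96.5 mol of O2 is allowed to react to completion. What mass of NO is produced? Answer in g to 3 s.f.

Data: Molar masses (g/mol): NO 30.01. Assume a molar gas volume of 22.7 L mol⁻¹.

4340 g

n(N2) = 1640 / 22.7 = 72.25 mol
n(O2) = 96.50 mol
n/ν for N2 = 72.25/1 = 72.25
n/ν for O2 = 96.50/1 = 96.50
Smallest n/ν is N2 → limiting reagent.
n(NO) = (2/1) × 72.25 = 144.5 mol
mass = 144.5 × 30.01 = 4336 g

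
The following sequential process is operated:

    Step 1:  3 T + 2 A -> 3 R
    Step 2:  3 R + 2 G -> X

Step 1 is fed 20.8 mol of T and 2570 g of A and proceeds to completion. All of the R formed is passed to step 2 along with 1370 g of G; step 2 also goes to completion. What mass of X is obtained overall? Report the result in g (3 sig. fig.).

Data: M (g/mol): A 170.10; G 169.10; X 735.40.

2980 g

Step 1:
n(T) = 20.80 mol
n(A) = 2570 / 170.10 = 15.11 mol
n/ν for T = 20.80/3 = 6.933
n/ν for A = 15.11/2 = 7.555
Smallest n/ν is T → limiting reagent.
n(R) produced = (3/3) × 20.80 = 20.80 mol
Step 2:
n(R) available = 20.80 mol
n(G) = 1370 / 169.10 = 8.102 mol
n/ν for R = 20.80/3 = 6.933
n/ν for G = 8.102/2 = 4.051
Smallest n/ν is G → limiting reagent.
n(X) = (1/2) × 8.102 = 4.051 mol
mass = 4.051 × 735.40 = 2979 g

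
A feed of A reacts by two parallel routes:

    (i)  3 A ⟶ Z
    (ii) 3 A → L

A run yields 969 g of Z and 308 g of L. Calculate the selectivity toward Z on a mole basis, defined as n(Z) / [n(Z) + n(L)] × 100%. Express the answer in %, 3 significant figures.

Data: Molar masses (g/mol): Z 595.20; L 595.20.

n(Z) = 969 / 595.20 = 1.628 mol
n(L) = 308 / 595.20 = 0.5175 mol
selectivity = 1.628/(1.628+0.5175) × 100 = 75.88 %

75.9 %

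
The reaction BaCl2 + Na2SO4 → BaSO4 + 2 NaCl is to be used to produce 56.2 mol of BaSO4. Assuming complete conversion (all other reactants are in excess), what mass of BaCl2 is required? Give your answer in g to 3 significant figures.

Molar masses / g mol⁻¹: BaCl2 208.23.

11700 g

n(BaSO4) = 56.20 mol
n(BaCl2) = (1/1) × 56.20 = 56.20 mol
mass = 56.20 × 208.23 = 11700 g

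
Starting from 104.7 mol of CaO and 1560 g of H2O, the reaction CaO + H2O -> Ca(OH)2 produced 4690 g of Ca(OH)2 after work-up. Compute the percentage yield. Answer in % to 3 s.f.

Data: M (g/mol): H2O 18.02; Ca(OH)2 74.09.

n(CaO) = 104.7 mol
n(H2O) = 1560 / 18.02 = 86.57 mol
n/ν for CaO = 104.7/1 = 104.7
n/ν for H2O = 86.57/1 = 86.57
Smallest n/ν is H2O → limiting reagent.
theoretical n(Ca(OH)2) = (1/1) × 86.57 = 86.57 mol → 6414 g
% yield = 4690 / 6414 × 100 = 73.12 %

73.1 %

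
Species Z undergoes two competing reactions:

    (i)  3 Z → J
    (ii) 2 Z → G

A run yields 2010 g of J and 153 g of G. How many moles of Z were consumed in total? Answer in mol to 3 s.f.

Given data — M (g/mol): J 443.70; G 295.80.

n(J) = 2010 / 443.70 = 4.530 mol
n(G) = 153 / 295.80 = 0.5172 mol
n(Z) via (i) = (3/1)×4.530 = 13.59 mol
n(Z) via (ii) = (2/1)×0.5172 = 1.034 mol
total n(Z) = 13.59 + 1.034 = 14.62 mol

14.6 mol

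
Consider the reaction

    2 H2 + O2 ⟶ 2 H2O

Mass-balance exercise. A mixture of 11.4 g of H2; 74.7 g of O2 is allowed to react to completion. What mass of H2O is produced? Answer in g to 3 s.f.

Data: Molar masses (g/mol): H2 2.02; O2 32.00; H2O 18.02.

n(H2) = 11.40 / 2.02 = 5.644 mol
n(O2) = 74.70 / 32.00 = 2.334 mol
n/ν for H2 = 5.644/2 = 2.822
n/ν for O2 = 2.334/1 = 2.334
Smallest n/ν is O2 → limiting reagent.
n(H2O) = (2/1) × 2.334 = 4.668 mol
mass = 4.668 × 18.02 = 84.12 g

84.1 g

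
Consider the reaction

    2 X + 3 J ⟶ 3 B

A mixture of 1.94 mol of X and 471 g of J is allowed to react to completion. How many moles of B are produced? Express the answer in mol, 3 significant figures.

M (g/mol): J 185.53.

n(X) = 1.940 mol
n(J) = 471.0 / 185.53 = 2.539 mol
n/ν → X: 0.9700, J: 0.8463; J is limiting.
n(B) = (3/3) × 2.539 = 2.539 mol

2.54 mol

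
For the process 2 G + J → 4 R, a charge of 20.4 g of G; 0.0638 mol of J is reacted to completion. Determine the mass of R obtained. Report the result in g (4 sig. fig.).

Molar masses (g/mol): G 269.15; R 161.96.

n(G) = 20.40 / 269.15 = 0.07579 mol
n(J) = 0.06380 mol
n/ν for G = 0.07579/2 = 0.03790
n/ν for J = 0.06380/1 = 0.06380
Smallest n/ν is G → limiting reagent.
n(R) = (4/2) × 0.07579 = 0.1516 mol
mass = 0.1516 × 161.96 = 24.55 g

24.55 g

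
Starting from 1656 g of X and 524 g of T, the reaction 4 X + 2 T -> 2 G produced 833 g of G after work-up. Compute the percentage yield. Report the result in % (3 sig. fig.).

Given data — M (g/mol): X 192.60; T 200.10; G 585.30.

n(X) = 1656 / 192.60 = 8.598 mol
n(T) = 524.0 / 200.10 = 2.619 mol
n/ν for X = 8.598/4 = 2.150
n/ν for T = 2.619/2 = 1.310
Smallest n/ν is T → limiting reagent.
theoretical n(G) = (2/2) × 2.619 = 2.619 mol → 1533 g
% yield = 833 / 1533 × 100 = 54.34 %

54.3 %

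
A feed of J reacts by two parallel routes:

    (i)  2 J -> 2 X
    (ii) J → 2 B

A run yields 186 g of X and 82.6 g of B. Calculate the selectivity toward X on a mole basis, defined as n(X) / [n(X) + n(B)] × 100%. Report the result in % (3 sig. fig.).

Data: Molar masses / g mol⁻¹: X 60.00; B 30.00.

n(X) = 186 / 60.00 = 3.100 mol
n(B) = 82.6 / 30.00 = 2.753 mol
selectivity = 3.100/(3.100+2.753) × 100 = 52.96 %

53.0 %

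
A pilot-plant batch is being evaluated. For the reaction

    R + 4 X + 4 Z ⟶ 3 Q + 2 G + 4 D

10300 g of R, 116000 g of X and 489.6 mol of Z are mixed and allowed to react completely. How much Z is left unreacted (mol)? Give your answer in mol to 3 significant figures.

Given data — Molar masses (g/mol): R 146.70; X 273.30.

209 mol

n(R) = 10300 / 146.70 = 70.21 mol
n(X) = 116000 / 273.30 = 424.4 mol
n(Z) = 489.6 mol
n/ν for R = 70.21/1 = 70.21
n/ν for X = 424.4/4 = 106.1
n/ν for Z = 489.6/4 = 122.4
Smallest n/ν is R → limiting reagent.
Z consumed = (4/1) × 70.21 = 280.8 mol
Z remaining = 489.6 − 280.8 = 208.8 mol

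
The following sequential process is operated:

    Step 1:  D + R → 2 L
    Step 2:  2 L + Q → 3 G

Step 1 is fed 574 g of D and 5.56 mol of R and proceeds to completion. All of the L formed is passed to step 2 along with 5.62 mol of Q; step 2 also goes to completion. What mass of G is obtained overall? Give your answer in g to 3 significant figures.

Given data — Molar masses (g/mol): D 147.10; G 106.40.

1250 g

Step 1:
n(D) = 574.0 / 147.10 = 3.902 mol
n(R) = 5.560 mol
n/ν for D = 3.902/1 = 3.902
n/ν for R = 5.560/1 = 5.560
Smallest n/ν is D → limiting reagent.
n(L) produced = (2/1) × 3.902 = 7.804 mol
Step 2:
n(L) available = 7.804 mol
n(Q) = 5.620 mol
n/ν for L = 7.804/2 = 3.902
n/ν for Q = 5.620/1 = 5.620
Smallest n/ν is L → limiting reagent.
n(G) = (3/2) × 7.804 = 11.71 mol
mass = 11.71 × 106.40 = 1246 g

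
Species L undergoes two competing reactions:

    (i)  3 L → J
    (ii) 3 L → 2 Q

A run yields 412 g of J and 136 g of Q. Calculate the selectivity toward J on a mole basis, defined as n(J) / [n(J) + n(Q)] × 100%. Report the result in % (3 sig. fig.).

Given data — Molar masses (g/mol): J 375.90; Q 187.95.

n(J) = 412 / 375.90 = 1.096 mol
n(Q) = 136 / 187.95 = 0.7236 mol
selectivity = 1.096/(1.096+0.7236) × 100 = 60.23 %

60.2 %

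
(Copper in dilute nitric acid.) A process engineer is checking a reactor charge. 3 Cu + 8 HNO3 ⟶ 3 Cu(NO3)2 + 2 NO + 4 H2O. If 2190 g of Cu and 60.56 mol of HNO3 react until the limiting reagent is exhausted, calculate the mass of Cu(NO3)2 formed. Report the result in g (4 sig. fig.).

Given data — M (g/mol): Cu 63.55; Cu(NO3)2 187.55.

4259 g

n(Cu) = 2190 / 63.55 = 34.46 mol
n(HNO3) = 60.56 mol
n/ν for Cu = 34.46/3 = 11.49
n/ν for HNO3 = 60.56/8 = 7.570
Smallest n/ν is HNO3 → limiting reagent.
n(Cu(NO3)2) = (3/8) × 60.56 = 22.71 mol
mass = 22.71 × 187.55 = 4259 g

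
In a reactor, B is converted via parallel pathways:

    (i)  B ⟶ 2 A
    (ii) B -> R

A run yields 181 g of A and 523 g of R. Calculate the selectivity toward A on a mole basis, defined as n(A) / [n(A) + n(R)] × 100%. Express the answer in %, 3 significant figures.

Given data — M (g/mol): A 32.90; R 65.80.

40.9 %

n(A) = 181 / 32.90 = 5.502 mol
n(R) = 523 / 65.80 = 7.948 mol
selectivity = 5.502/(5.502+7.948) × 100 = 40.91 %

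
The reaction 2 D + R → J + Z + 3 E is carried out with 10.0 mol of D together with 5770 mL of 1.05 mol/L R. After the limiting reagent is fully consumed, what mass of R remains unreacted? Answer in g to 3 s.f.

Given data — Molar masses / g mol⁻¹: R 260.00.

n(D) = 10.00 mol
n(R) = 1.05 × 5770/1000 = 6.059 mol
n/ν → D: 5.000, R: 6.059; D is limiting.
R consumed = (1/2) × 10.00 = 5.000 mol
R remaining = 6.059 − 5.000 = 1.059 mol
mass = 1.059 × 260.00 = 275.3 g

275 g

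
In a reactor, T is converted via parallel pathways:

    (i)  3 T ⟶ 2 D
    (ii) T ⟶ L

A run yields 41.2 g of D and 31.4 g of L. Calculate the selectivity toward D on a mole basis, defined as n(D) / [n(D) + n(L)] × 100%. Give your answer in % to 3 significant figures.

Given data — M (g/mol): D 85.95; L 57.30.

46.7 %

n(D) = 41.2 / 85.95 = 0.4793 mol
n(L) = 31.4 / 57.30 = 0.5480 mol
selectivity = 0.4793/(0.4793+0.5480) × 100 = 46.66 %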